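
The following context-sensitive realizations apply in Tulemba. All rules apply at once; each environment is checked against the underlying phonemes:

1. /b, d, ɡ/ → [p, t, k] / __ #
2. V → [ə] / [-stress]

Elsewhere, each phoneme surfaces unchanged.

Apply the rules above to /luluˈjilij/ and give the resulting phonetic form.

/l/ (word-initial): no rule targets it → [l].
/u/ — between /l/ and /l/, in an unstressed syllable — surfaces as [ə] (rule 2).
/l/ — not in any rule's target class → [l].
/u/ meets the environment for rule 2 (in an unstressed syllable) → [ə].
/j/ (between /u/ and /i/) is unaffected → [j].
/i/ (between /j/ and /l/): rule 2 targets it, but not in an unstressed syllable → unchanged [i].
/l/ stays [l].
/i/ meets the environment for rule 2 (in an unstressed syllable) → [ə].
/j/ — not in any rule's target class → [j].

[lələˈjiləj]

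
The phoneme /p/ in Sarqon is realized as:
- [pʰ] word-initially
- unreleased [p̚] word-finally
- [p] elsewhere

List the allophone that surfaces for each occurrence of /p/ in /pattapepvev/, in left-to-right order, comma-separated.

[pʰ], [p], [p]

Occurrence 1 (position 1): word-initially → [pʰ].
Occurrence 2 (position 6): no conditioning environment matches → elsewhere allophone [p].
Occurrence 3 (position 8): no conditioning environment matches → elsewhere allophone [p].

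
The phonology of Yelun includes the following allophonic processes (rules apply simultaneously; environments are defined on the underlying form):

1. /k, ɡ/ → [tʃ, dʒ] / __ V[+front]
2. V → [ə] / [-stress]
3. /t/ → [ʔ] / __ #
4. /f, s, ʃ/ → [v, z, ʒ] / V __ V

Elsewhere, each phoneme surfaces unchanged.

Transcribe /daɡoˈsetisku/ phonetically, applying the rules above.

[dəɡəˈzetəskə]

/a/ meets the environment for rule 2 (in an unstressed syllable) → [ə].
/ɡ/ (between /a/ and /o/): rule 1 targets it, but not before a front vowel → unchanged [ɡ].
/o/ (between /ɡ/ and /s/): in an unstressed syllable, so rule 2 applies → [ə].
/s/ (between /o/ and /e/) occurs between two vowels → [z] by rule 4.
/e/ (between /s/ and /t/): rule 2 targets it, but not in an unstressed syllable → unchanged [e].
/t/ — between /e/ and /i/; rule 3 does not apply here → [t].
Rule 2 applies to /i/ (between /t/ and /s/: in an unstressed syllable) → [ə].
/s/ — between /i/ and /k/; rule 4 does not apply here → [s].
/k/ (between /s/ and /u/): rule 1 targets it, but not before a front vowel → unchanged [k].
/u/ (word-final) occurs in an unstressed syllable → [ə] by rule 2.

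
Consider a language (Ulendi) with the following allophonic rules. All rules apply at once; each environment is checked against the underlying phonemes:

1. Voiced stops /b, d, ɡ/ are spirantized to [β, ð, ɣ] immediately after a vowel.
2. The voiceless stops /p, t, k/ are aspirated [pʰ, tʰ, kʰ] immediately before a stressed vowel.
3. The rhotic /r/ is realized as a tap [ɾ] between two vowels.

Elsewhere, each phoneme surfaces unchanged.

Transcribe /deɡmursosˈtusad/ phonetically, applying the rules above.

/d/ (word-initial): rule 1 targets it, but not immediately after a vowel → unchanged [d].
/e/ (between /d/ and /ɡ/): no rule targets it → [e].
/ɡ/ (between /e/ and /m/): immediately after a vowel, so rule 1 applies → [ɣ].
/m/ (between /ɡ/ and /u/): no rule targets it → [m].
/u/ — not in any rule's target class → [u].
/r/ — between /u/ and /s/; rule 3 does not apply here → [r].
/s/ stays [s].
/o/ (between /s/ and /s/): no rule targets it → [o].
/s/ (between /o/ and /t/): no rule targets it → [s].
/t/ meets the environment for rule 2 (immediately before a stressed vowel) → [tʰ].
/u/ — not in any rule's target class → [u].
/s/ stays [s].
/a/ (between /s/ and /d/) is unaffected → [a].
/d/ meets the environment for rule 1 (immediately after a vowel) → [ð].

[deɣmursosˈtʰusað]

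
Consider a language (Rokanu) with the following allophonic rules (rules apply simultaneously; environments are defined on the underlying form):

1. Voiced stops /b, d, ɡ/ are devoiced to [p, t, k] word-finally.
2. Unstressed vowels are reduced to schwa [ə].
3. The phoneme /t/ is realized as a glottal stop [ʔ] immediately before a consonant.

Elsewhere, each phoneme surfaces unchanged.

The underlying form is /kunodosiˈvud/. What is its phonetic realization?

/k/ (word-initial): no rule targets it → [k].
/u/ meets the environment for rule 2 (in an unstressed syllable) → [ə].
/n/ stays [n].
/o/ (between /n/ and /d/): in an unstressed syllable, so rule 2 applies → [ə].
/d/ (between /o/ and /o/) fails the environment for rule 1, so it stays [d].
/o/ meets the environment for rule 2 (in an unstressed syllable) → [ə].
/s/ stays [s].
/i/ — between /s/ and /v/, in an unstressed syllable — surfaces as [ə] (rule 2).
/v/ (between /i/ and /u/): no rule targets it → [v].
/u/ (between /v/ and /d/) is in the target of rule 2 but the environment (in an unstressed syllable) is not met → [u].
/d/ (word-final) occurs word-finally → [t] by rule 1.

[kənədəsəˈvut]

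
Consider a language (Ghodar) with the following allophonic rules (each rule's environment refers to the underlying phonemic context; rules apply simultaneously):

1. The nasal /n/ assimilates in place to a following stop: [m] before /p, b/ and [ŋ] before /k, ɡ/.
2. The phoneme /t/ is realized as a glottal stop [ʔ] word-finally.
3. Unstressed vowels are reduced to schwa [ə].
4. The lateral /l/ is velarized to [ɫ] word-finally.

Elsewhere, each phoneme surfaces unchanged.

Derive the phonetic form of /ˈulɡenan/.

[ˈulɡənən]

/u/ — word-initial; rule 3 does not apply here → [u].
/l/ — between /u/ and /ɡ/; rule 4 does not apply here → [l].
/ɡ/ (between /l/ and /e/): no rule targets it → [ɡ].
/e/ — between /ɡ/ and /n/, in an unstressed syllable — surfaces as [ə] (rule 3).
/n/ (between /e/ and /a/): rule 1 targets it, but not before a labial or velar stop → unchanged [n].
Rule 3 applies to /a/ (between /n/ and /n/: in an unstressed syllable) → [ə].
/n/ (word-final) is in the target of rule 1 but the environment (before a labial or velar stop) is not met → [n].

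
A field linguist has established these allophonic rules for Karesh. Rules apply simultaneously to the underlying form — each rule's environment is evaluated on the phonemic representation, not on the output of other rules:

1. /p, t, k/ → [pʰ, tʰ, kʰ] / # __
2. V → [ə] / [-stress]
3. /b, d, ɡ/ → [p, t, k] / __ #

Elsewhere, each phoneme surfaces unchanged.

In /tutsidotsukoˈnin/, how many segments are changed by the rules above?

6

Segments that undergo a rule: /t/ → [tʰ] (rule 1); /u/ → [ə] (rule 2); /i/ → [ə] (rule 2); /o/ → [ə] (rule 2); /u/ → [ə] (rule 2); /o/ → [ə] (rule 2).
All other segments surface unchanged.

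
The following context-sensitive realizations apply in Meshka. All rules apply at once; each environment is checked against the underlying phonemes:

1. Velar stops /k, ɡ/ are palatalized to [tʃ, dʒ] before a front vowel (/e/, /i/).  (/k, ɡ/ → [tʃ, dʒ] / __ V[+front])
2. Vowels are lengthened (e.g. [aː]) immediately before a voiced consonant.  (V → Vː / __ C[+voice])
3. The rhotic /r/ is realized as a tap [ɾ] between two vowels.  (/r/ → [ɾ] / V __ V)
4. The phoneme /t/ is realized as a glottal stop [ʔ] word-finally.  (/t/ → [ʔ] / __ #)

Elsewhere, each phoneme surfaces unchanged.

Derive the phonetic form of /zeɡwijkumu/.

/z/ stays [z].
/e/ (between /z/ and /ɡ/): before a voiced consonant, so rule 2 applies → [eː].
/ɡ/ (between /e/ and /w/) is in the target of rule 1 but the environment (before a front vowel) is not met → [ɡ].
/w/ (between /ɡ/ and /i/): no rule targets it → [w].
/i/ meets the environment for rule 2 (before a voiced consonant) → [iː].
/j/ — not in any rule's target class → [j].
/k/ (between /j/ and /u/) fails the environment for rule 1, so it stays [k].
/u/ (between /k/ and /m/): before a voiced consonant, so rule 2 applies → [uː].
/m/ — not in any rule's target class → [m].
/u/ (word-final) fails the environment for rule 2, so it stays [u].

[zeːɡwiːjkuːmu]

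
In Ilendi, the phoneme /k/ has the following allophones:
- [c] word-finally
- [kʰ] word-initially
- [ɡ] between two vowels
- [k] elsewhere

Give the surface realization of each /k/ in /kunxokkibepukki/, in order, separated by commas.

Occurrence 1 (position 1): word-initially → [kʰ].
Occurrence 2 (position 6): no conditioning environment matches → elsewhere allophone [k].
Occurrence 3 (position 7): no conditioning environment matches → elsewhere allophone [k].
Occurrence 4 (position 13): no conditioning environment matches → elsewhere allophone [k].
Occurrence 5 (position 14): no conditioning environment matches → elsewhere allophone [k].

[kʰ], [k], [k], [k], [k]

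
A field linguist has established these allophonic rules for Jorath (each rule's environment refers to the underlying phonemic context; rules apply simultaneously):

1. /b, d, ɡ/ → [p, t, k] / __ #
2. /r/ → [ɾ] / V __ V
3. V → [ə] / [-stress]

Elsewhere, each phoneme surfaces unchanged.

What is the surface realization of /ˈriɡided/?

/r/ (word-initial) is in the target of rule 2 but the environment (between two vowels) is not met → [r].
/i/ (between /r/ and /ɡ/): rule 3 targets it, but not in an unstressed syllable → unchanged [i].
/ɡ/ — between /i/ and /i/; rule 1 does not apply here → [ɡ].
Rule 3 applies to /i/ (between /ɡ/ and /d/: in an unstressed syllable) → [ə].
/d/ (between /i/ and /e/) fails the environment for rule 1, so it stays [d].
Rule 3 applies to /e/ (between /d/ and /d/: in an unstressed syllable) → [ə].
/d/ (word-final): word-finally, so rule 1 applies → [t].

[ˈriɡədət]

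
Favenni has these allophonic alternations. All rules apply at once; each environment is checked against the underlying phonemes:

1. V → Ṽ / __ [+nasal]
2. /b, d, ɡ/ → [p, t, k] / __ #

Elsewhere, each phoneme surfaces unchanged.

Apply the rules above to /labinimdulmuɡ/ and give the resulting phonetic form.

[labĩnĩmdulmuk]

/l/ (word-initial): no rule targets it → [l].
/a/ — between /l/ and /b/; rule 1 does not apply here → [a].
/b/ (between /a/ and /i/) is in the target of rule 2 but the environment (word-finally) is not met → [b].
/i/ (between /b/ and /n/) occurs before a nasal consonant → [ĩ] by rule 1.
/n/ (between /i/ and /i/): no rule targets it → [n].
/i/ — between /n/ and /m/, before a nasal consonant — surfaces as [ĩ] (rule 1).
/m/ — not in any rule's target class → [m].
/d/ — between /m/ and /u/; rule 2 does not apply here → [d].
/u/ — between /d/ and /l/; rule 1 does not apply here → [u].
/l/ — not in any rule's target class → [l].
/m/ (between /l/ and /u/): no rule targets it → [m].
/u/ — between /m/ and /ɡ/; rule 1 does not apply here → [u].
/ɡ/ (word-final) occurs word-finally → [k] by rule 2.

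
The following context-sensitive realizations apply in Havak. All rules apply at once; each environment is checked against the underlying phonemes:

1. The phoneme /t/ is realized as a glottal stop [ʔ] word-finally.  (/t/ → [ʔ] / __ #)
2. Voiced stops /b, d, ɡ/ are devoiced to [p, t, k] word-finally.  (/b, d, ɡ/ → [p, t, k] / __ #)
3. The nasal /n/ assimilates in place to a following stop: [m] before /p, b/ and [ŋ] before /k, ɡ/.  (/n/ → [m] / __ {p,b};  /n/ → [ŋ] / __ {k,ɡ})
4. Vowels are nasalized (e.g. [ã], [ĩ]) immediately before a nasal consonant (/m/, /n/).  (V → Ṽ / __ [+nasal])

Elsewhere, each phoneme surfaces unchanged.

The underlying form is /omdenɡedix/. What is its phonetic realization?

/o/ meets the environment for rule 4 (before a nasal consonant) → [õ].
/m/ stays [m].
/d/ — between /m/ and /e/; rule 2 does not apply here → [d].
/e/ meets the environment for rule 4 (before a nasal consonant) → [ẽ].
Rule 3 applies to /n/ (between /e/ and /ɡ/: before a labial or velar stop) → [ŋ].
/ɡ/ (between /n/ and /e/) fails the environment for rule 2, so it stays [ɡ].
/e/ — between /ɡ/ and /d/; rule 4 does not apply here → [e].
/d/ (between /e/ and /i/) is in the target of rule 2 but the environment (word-finally) is not met → [d].
/i/ (between /d/ and /x/): rule 4 targets it, but not before a nasal consonant → unchanged [i].
/x/ stays [x].

[õmdẽŋɡedix]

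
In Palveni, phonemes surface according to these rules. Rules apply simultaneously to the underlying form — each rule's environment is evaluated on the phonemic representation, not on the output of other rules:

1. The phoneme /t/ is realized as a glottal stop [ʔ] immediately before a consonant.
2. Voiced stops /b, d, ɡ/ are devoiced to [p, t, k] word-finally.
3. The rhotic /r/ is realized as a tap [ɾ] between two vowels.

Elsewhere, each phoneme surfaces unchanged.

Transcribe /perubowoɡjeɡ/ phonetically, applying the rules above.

[peɾubowoɡjek]

Rule 3 applies to /r/ (between /e/ and /u/: between two vowels) → [ɾ].
/b/ (between /u/ and /o/) fails the environment for rule 2, so it stays [b].
/ɡ/ (between /o/ and /j/) is in the target of rule 2 but the environment (word-finally) is not met → [ɡ].
/ɡ/ (word-final) occurs word-finally → [k] by rule 2.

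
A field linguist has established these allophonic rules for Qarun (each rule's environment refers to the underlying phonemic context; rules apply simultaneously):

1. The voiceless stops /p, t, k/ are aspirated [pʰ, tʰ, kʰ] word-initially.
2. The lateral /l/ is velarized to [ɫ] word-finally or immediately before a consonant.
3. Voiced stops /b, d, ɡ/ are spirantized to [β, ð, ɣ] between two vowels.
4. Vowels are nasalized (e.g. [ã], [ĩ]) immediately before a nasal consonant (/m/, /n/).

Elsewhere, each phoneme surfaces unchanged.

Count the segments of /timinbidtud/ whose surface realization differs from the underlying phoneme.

3

Segments that undergo a rule: /t/ → [tʰ] (rule 1); /i/ → [ĩ] (rule 4); /i/ → [ĩ] (rule 4).
All other segments surface unchanged.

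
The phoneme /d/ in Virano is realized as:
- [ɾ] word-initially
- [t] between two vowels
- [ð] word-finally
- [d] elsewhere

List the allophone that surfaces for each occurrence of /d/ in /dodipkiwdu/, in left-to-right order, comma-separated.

Occurrence 1 (position 1): word-initially → [ɾ].
Occurrence 2 (position 3): between two vowels → [t].
Occurrence 3 (position 9): no conditioning environment matches → elsewhere allophone [d].

[ɾ], [t], [d]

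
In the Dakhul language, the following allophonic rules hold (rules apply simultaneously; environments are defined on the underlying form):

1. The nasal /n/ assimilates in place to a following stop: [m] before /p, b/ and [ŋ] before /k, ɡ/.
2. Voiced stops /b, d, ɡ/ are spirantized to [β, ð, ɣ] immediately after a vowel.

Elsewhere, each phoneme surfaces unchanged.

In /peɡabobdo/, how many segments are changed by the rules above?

Segments that undergo a rule: /ɡ/ → [ɣ] (rule 2); /b/ → [β] (rule 2); /b/ → [β] (rule 2).
All other segments surface unchanged.

3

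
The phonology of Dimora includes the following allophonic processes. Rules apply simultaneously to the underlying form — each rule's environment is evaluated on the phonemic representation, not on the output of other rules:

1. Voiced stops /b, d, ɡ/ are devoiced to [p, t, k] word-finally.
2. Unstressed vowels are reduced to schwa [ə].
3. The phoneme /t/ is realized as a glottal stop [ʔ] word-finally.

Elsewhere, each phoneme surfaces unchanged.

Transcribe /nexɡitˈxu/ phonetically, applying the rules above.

/n/ (word-initial): no rule targets it → [n].
/e/ — between /n/ and /x/, in an unstressed syllable — surfaces as [ə] (rule 2).
/x/ (between /e/ and /ɡ/) is unaffected → [x].
/ɡ/ (between /x/ and /i/) is in the target of rule 1 but the environment (word-finally) is not met → [ɡ].
/i/ (between /ɡ/ and /t/) occurs in an unstressed syllable → [ə] by rule 2.
/t/ — between /i/ and /x/; rule 3 does not apply here → [t].
/x/ (between /t/ and /u/) is unaffected → [x].
/u/ (word-final) fails the environment for rule 2, so it stays [u].

[nəxɡətˈxu]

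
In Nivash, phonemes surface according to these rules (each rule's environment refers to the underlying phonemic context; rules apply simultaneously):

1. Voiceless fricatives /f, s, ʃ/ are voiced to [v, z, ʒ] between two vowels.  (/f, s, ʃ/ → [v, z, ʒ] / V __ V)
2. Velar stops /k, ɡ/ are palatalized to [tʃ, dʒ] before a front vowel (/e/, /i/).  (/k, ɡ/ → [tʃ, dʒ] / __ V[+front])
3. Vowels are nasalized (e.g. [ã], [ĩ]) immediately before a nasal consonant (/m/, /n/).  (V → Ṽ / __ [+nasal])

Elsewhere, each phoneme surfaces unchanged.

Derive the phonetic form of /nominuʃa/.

[nõmĩnuʒa]

/n/ (word-initial) is unaffected → [n].
/o/ (between /n/ and /m/): before a nasal consonant, so rule 3 applies → [õ].
/m/ (between /o/ and /i/) is unaffected → [m].
Rule 3 applies to /i/ (between /m/ and /n/: before a nasal consonant) → [ĩ].
/n/ (between /i/ and /u/): no rule targets it → [n].
/u/ — between /n/ and /ʃ/; rule 3 does not apply here → [u].
/ʃ/ (between /u/ and /a/): between two vowels, so rule 1 applies → [ʒ].
/a/ (word-final): rule 3 targets it, but not before a nasal consonant → unchanged [a].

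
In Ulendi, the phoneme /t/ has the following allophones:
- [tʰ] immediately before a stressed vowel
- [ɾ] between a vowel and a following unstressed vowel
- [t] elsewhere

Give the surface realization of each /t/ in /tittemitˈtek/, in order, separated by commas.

Occurrence 1 (position 1): no conditioning environment matches → elsewhere allophone [t].
Occurrence 2 (position 3): no conditioning environment matches → elsewhere allophone [t].
Occurrence 3 (position 4): no conditioning environment matches → elsewhere allophone [t].
Occurrence 4 (position 8): no conditioning environment matches → elsewhere allophone [t].
Occurrence 5 (position 9): immediately before a stressed vowel → [tʰ].

[t], [t], [t], [t], [tʰ]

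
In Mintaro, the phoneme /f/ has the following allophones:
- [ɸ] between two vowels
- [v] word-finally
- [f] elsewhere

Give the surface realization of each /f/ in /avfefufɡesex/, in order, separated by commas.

[f], [ɸ], [f]

Occurrence 1 (position 3): no conditioning environment matches → elsewhere allophone [f].
Occurrence 2 (position 5): between two vowels → [ɸ].
Occurrence 3 (position 7): no conditioning environment matches → elsewhere allophone [f].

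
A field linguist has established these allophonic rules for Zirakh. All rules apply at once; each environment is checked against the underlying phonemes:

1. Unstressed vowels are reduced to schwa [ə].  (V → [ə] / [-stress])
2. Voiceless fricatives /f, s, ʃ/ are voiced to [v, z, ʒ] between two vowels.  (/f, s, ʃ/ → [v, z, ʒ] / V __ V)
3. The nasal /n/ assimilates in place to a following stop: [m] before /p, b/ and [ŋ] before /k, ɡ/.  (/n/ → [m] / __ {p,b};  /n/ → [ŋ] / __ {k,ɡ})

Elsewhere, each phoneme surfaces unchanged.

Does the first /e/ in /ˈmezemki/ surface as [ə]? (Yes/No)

/e/ (between /m/ and /z/) is in the target of rule 1 but the environment (in an unstressed syllable) is not met → [e].
The actual realization is [e], not [ə].

No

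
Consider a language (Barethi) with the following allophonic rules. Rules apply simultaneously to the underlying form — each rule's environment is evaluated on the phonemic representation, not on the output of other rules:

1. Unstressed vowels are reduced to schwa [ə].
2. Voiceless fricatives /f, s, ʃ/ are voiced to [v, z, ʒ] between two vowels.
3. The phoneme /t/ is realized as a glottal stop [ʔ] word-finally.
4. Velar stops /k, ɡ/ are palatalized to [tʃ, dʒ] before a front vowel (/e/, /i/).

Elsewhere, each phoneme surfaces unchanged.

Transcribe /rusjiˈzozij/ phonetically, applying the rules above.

/r/ (word-initial) is unaffected → [r].
/u/ (between /r/ and /s/) occurs in an unstressed syllable → [ə] by rule 1.
/s/ (between /u/ and /j/): rule 2 targets it, but not between two vowels → unchanged [s].
/j/ — not in any rule's target class → [j].
Rule 1 applies to /i/ (between /j/ and /z/: in an unstressed syllable) → [ə].
/z/ (between /i/ and /o/): no rule targets it → [z].
/o/ — between /z/ and /z/; rule 1 does not apply here → [o].
/z/ stays [z].
/i/ (between /z/ and /j/) occurs in an unstressed syllable → [ə] by rule 1.
/j/ (word-final): no rule targets it → [j].

[rəsjəˈzozəj]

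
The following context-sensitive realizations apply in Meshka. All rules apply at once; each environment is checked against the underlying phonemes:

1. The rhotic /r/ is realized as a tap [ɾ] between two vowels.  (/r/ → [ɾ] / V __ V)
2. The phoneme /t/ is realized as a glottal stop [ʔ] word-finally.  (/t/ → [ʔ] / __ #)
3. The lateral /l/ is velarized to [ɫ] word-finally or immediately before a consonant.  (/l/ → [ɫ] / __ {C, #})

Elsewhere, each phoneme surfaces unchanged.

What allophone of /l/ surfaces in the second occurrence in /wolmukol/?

/l/ — word-final, word-finally or immediately before a consonant — surfaces as [ɫ] (rule 3).

[ɫ]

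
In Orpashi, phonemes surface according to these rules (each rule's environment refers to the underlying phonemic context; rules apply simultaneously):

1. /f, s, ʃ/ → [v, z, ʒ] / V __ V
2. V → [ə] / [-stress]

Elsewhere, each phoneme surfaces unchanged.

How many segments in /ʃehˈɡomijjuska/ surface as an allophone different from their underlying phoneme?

4

Segments that undergo a rule: /e/ → [ə] (rule 2); /i/ → [ə] (rule 2); /u/ → [ə] (rule 2); /a/ → [ə] (rule 2).
All other segments surface unchanged.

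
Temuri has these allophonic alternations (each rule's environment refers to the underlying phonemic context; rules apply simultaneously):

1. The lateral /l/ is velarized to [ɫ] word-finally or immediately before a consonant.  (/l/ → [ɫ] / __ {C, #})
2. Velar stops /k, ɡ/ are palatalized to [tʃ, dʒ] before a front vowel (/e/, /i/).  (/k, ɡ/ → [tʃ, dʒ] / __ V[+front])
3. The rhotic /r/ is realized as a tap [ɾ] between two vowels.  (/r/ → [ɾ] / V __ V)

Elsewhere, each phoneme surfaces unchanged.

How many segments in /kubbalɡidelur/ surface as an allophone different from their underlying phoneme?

2

Segments that undergo a rule: /l/ → [ɫ] (rule 1); /ɡ/ → [dʒ] (rule 2).
All other segments surface unchanged.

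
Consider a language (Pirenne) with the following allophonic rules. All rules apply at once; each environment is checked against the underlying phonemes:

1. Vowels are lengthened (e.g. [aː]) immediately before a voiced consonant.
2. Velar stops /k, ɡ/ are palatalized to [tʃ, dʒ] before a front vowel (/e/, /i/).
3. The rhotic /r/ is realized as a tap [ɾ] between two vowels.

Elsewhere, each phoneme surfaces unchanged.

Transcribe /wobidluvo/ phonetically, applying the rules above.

[woːbiːdluːvo]

/o/ meets the environment for rule 1 (before a voiced consonant) → [oː].
/i/ (between /b/ and /d/): before a voiced consonant, so rule 1 applies → [iː].
Rule 1 applies to /u/ (between /l/ and /v/: before a voiced consonant) → [uː].
/o/ (word-final) is in the target of rule 1 but the environment (before a voiced consonant) is not met → [o].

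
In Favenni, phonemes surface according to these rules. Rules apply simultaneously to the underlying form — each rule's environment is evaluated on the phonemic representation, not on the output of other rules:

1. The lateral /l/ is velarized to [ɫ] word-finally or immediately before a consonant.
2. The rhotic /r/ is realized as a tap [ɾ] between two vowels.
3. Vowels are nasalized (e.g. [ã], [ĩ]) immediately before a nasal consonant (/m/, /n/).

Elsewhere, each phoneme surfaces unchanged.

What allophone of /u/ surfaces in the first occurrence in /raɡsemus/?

/u/ — between /m/ and /s/; rule 3 does not apply here → [u].

[u]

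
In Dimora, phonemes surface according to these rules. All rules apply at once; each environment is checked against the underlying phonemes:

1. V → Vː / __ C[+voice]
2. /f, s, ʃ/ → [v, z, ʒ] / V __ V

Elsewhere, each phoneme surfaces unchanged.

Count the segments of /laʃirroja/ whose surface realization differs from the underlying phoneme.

3

Segments that undergo a rule: /ʃ/ → [ʒ] (rule 2); /i/ → [iː] (rule 1); /o/ → [oː] (rule 1).
All other segments surface unchanged.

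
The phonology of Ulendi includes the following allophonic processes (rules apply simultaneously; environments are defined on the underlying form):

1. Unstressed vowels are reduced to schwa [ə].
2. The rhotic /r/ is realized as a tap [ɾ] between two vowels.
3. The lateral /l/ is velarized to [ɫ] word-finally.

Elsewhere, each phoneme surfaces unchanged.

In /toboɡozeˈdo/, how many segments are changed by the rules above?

Segments that undergo a rule: /o/ → [ə] (rule 1); /o/ → [ə] (rule 1); /o/ → [ə] (rule 1); /e/ → [ə] (rule 1).
All other segments surface unchanged.

4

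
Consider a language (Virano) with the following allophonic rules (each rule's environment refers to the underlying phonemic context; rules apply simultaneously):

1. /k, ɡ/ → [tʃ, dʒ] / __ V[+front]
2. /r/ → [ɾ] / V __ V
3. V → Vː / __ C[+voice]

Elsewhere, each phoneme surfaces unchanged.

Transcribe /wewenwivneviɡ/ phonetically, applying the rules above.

/w/ (word-initial): no rule targets it → [w].
/e/ — between /w/ and /w/, before a voiced consonant — surfaces as [eː] (rule 3).
/w/ — not in any rule's target class → [w].
/e/ (between /w/ and /n/) occurs before a voiced consonant → [eː] by rule 3.
/n/ — not in any rule's target class → [n].
/w/ stays [w].
/i/ — between /w/ and /v/, before a voiced consonant — surfaces as [iː] (rule 3).
/v/ (between /i/ and /n/): no rule targets it → [v].
/n/ (between /v/ and /e/): no rule targets it → [n].
/e/ — between /n/ and /v/, before a voiced consonant — surfaces as [eː] (rule 3).
/v/ stays [v].
/i/ (between /v/ and /ɡ/): before a voiced consonant, so rule 3 applies → [iː].
/ɡ/ (word-final) fails the environment for rule 1, so it stays [ɡ].

[weːweːnwiːvneːviːɡ]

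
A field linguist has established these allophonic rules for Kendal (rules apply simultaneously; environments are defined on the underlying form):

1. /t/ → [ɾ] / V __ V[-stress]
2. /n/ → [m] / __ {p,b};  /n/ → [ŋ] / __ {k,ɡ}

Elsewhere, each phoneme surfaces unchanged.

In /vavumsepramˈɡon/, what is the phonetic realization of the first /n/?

[n]

/n/ — word-final; rule 2 does not apply here → [n].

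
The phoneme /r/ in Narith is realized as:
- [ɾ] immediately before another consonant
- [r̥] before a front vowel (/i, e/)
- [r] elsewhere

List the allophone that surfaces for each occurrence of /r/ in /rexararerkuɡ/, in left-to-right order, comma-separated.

Occurrence 1 (position 1): before a front vowel (/i, e/) → [r̥].
Occurrence 2 (position 5): no conditioning environment matches → elsewhere allophone [r].
Occurrence 3 (position 7): before a front vowel (/i, e/) → [r̥].
Occurrence 4 (position 9): immediately before another consonant → [ɾ].

[r̥], [r], [r̥], [ɾ]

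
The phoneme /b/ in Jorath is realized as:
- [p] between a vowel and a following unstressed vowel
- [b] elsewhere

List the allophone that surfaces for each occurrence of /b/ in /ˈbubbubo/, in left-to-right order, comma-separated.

Occurrence 1 (position 1): no conditioning environment matches → elsewhere allophone [b].
Occurrence 2 (position 3): no conditioning environment matches → elsewhere allophone [b].
Occurrence 3 (position 4): no conditioning environment matches → elsewhere allophone [b].
Occurrence 4 (position 6): between a vowel and a following unstressed vowel → [p].

[b], [b], [b], [p]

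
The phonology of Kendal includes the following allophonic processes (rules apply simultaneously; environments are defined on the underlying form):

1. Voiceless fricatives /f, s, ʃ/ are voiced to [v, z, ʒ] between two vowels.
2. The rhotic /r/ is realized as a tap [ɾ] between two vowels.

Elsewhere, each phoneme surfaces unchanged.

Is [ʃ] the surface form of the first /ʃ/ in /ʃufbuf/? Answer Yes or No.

Yes

/ʃ/ (word-initial) fails the environment for rule 1, so it stays [ʃ].
The actual realization is [ʃ], which matches [ʃ].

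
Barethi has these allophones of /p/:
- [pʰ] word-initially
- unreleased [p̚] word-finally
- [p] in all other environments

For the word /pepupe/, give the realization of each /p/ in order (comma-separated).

[pʰ], [p], [p]

Occurrence 1 (position 1): word-initially → [pʰ].
Occurrence 2 (position 3): no conditioning environment matches → elsewhere allophone [p].
Occurrence 3 (position 5): no conditioning environment matches → elsewhere allophone [p].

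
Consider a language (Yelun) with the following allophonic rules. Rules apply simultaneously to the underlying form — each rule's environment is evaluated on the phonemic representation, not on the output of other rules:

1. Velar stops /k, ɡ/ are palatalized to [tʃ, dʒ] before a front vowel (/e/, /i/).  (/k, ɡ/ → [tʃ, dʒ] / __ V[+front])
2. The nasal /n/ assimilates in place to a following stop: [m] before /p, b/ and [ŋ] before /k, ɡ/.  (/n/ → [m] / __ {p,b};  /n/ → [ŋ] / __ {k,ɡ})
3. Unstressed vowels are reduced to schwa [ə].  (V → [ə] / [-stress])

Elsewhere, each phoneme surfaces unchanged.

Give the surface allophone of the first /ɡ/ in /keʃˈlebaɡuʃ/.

[ɡ]

/ɡ/ — between /a/ and /u/; rule 1 does not apply here → [ɡ].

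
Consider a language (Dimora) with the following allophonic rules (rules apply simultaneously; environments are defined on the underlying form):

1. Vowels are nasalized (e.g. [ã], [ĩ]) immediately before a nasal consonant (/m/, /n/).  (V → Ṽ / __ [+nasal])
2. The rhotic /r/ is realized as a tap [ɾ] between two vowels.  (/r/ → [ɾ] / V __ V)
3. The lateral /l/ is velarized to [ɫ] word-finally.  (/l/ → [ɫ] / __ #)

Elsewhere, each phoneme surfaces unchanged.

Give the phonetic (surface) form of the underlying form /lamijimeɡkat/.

/l/ (word-initial) fails the environment for rule 3, so it stays [l].
/a/ — between /l/ and /m/, before a nasal consonant — surfaces as [ã] (rule 1).
/i/ — between /m/ and /j/; rule 1 does not apply here → [i].
/i/ (between /j/ and /m/): before a nasal consonant, so rule 1 applies → [ĩ].
/e/ (between /m/ and /ɡ/) fails the environment for rule 1, so it stays [e].
/a/ (between /k/ and /t/) is in the target of rule 1 but the environment (before a nasal consonant) is not met → [a].

[lãmijĩmeɡkat]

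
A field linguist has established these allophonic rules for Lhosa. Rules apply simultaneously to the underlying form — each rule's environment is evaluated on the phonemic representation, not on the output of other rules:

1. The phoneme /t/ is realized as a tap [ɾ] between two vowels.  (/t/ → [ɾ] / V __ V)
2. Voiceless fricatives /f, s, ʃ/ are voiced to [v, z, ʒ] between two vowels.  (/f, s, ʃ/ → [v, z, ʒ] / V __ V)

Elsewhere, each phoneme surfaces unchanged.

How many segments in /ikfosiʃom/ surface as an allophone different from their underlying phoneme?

2

Segments that undergo a rule: /s/ → [z] (rule 2); /ʃ/ → [ʒ] (rule 2).
All other segments surface unchanged.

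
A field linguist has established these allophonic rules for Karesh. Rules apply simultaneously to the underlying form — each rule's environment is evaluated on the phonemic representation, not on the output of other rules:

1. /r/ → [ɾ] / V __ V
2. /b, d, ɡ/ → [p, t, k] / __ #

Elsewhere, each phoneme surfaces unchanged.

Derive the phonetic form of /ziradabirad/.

/r/ (between /i/ and /a/): between two vowels, so rule 1 applies → [ɾ].
/d/ — between /a/ and /a/; rule 2 does not apply here → [d].
/b/ (between /a/ and /i/): rule 2 targets it, but not word-finally → unchanged [b].
/r/ (between /i/ and /a/) occurs between two vowels → [ɾ] by rule 1.
/d/ (word-final) occurs word-finally → [t] by rule 2.

[ziɾadabiɾat]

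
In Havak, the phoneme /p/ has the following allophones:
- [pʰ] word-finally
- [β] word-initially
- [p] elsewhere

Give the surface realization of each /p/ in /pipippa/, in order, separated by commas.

Occurrence 1 (position 1): word-initially → [β].
Occurrence 2 (position 3): no conditioning environment matches → elsewhere allophone [p].
Occurrence 3 (position 5): no conditioning environment matches → elsewhere allophone [p].
Occurrence 4 (position 6): no conditioning environment matches → elsewhere allophone [p].

[β], [p], [p], [p]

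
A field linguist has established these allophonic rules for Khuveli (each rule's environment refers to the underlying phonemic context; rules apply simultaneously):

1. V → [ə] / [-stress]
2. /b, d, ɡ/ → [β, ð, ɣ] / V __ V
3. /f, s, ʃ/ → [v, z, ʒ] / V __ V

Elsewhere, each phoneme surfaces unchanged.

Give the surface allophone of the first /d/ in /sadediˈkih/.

/d/ meets the environment for rule 2 (between two vowels) → [ð].

[ð]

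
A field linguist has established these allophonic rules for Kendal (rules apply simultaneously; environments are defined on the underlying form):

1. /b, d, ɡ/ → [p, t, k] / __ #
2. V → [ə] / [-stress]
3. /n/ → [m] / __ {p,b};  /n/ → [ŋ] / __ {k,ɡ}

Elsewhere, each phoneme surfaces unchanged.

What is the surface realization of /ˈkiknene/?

[ˈkiknənə]

/k/ — not in any rule's target class → [k].
/i/ (between /k/ and /k/) is in the target of rule 2 but the environment (in an unstressed syllable) is not met → [i].
/k/ (between /i/ and /n/): no rule targets it → [k].
/n/ (between /k/ and /e/): rule 3 targets it, but not before a labial or velar stop → unchanged [n].
/e/ meets the environment for rule 2 (in an unstressed syllable) → [ə].
/n/ — between /e/ and /e/; rule 3 does not apply here → [n].
/e/ — word-final, in an unstressed syllable — surfaces as [ə] (rule 2).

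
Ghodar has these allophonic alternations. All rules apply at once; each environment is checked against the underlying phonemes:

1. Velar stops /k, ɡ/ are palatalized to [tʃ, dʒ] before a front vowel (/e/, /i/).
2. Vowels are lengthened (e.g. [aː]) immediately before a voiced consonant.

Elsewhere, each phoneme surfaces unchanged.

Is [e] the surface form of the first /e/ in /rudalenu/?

/e/ — between /l/ and /n/, before a voiced consonant — surfaces as [eː] (rule 2).
The actual realization is [eː], not [e].

No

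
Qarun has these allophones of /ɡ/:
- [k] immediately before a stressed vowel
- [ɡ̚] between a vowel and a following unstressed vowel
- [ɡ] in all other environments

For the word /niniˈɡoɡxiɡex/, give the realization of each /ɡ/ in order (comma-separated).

Occurrence 1 (position 5): immediately before a stressed vowel → [k].
Occurrence 2 (position 7): no conditioning environment matches → elsewhere allophone [ɡ].
Occurrence 3 (position 10): between a vowel and a following unstressed vowel → [ɡ̚].

[k], [ɡ], [ɡ̚]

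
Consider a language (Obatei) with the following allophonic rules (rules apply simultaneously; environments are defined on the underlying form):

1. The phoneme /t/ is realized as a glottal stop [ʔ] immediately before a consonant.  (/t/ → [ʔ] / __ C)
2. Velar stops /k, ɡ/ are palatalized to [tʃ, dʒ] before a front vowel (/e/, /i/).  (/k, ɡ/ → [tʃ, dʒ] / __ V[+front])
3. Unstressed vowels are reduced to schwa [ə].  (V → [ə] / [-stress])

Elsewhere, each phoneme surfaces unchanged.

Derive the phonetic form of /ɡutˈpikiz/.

[ɡəʔˈpitʃəz]

/ɡ/ (word-initial) fails the environment for rule 2, so it stays [ɡ].
/u/ (between /ɡ/ and /t/) occurs in an unstressed syllable → [ə] by rule 3.
Rule 1 applies to /t/ (between /u/ and /p/: immediately before a consonant) → [ʔ].
/i/ (between /p/ and /k/) fails the environment for rule 3, so it stays [i].
/k/ (between /i/ and /i/): before a front vowel, so rule 2 applies → [tʃ].
/i/ (between /k/ and /z/) occurs in an unstressed syllable → [ə] by rule 3.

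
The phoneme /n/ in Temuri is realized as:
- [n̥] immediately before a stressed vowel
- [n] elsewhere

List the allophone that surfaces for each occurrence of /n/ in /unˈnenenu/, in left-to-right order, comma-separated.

[n], [n̥], [n], [n]

Occurrence 1 (position 2): no conditioning environment matches → elsewhere allophone [n].
Occurrence 2 (position 3): immediately before a stressed vowel → [n̥].
Occurrence 3 (position 5): no conditioning environment matches → elsewhere allophone [n].
Occurrence 4 (position 7): no conditioning environment matches → elsewhere allophone [n].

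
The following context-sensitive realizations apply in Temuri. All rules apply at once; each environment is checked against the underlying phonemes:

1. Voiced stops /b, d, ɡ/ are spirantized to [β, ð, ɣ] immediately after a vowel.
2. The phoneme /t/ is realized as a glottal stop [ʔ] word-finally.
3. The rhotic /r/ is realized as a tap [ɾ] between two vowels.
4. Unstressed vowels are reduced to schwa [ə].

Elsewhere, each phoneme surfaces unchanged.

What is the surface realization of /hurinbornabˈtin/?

[həɾənbərnəβˈtin]

Rule 4 applies to /u/ (between /h/ and /r/: in an unstressed syllable) → [ə].
Rule 3 applies to /r/ (between /u/ and /i/: between two vowels) → [ɾ].
/i/ (between /r/ and /n/) occurs in an unstressed syllable → [ə] by rule 4.
/b/ — between /n/ and /o/; rule 1 does not apply here → [b].
/o/ (between /b/ and /r/) occurs in an unstressed syllable → [ə] by rule 4.
/r/ (between /o/ and /n/) fails the environment for rule 3, so it stays [r].
/a/ — between /n/ and /b/, in an unstressed syllable — surfaces as [ə] (rule 4).
/b/ (between /a/ and /t/) occurs immediately after a vowel → [β] by rule 1.
/t/ — between /b/ and /i/; rule 2 does not apply here → [t].
/i/ (between /t/ and /n/) fails the environment for rule 4, so it stays [i].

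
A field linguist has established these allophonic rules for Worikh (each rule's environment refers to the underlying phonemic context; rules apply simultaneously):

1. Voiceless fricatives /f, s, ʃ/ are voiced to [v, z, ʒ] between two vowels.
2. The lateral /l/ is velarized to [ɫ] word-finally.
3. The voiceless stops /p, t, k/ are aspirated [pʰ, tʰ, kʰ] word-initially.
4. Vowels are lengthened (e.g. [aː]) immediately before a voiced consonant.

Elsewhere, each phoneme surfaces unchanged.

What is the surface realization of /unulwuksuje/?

[uːnuːlwuksuːje]

Rule 4 applies to /u/ (word-initial: before a voiced consonant) → [uː].
/u/ — between /n/ and /l/, before a voiced consonant — surfaces as [uː] (rule 4).
/l/ — between /u/ and /w/; rule 2 does not apply here → [l].
/u/ (between /w/ and /k/) fails the environment for rule 4, so it stays [u].
/k/ (between /u/ and /s/) is in the target of rule 3 but the environment (word-initially) is not met → [k].
/s/ (between /k/ and /u/): rule 1 targets it, but not between two vowels → unchanged [s].
/u/ (between /s/ and /j/) occurs before a voiced consonant → [uː] by rule 4.
/e/ (word-final) fails the environment for rule 4, so it stays [e].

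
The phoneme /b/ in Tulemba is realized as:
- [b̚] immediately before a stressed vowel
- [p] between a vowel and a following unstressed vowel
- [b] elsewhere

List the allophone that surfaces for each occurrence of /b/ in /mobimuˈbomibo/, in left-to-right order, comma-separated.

[p], [b̚], [p]

Occurrence 1 (position 3): between a vowel and a following unstressed vowel → [p].
Occurrence 2 (position 7): immediately before a stressed vowel → [b̚].
Occurrence 3 (position 11): between a vowel and a following unstressed vowel → [p].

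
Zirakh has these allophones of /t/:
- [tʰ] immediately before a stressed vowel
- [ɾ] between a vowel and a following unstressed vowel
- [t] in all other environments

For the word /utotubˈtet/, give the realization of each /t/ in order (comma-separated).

[ɾ], [ɾ], [tʰ], [t]

Occurrence 1 (position 2): between a vowel and an unstressed vowel → [ɾ].
Occurrence 2 (position 4): between a vowel and an unstressed vowel → [ɾ].
Occurrence 3 (position 7): immediately before a stressed vowel → [tʰ].
Occurrence 4 (position 9): no conditioning environment matches → elsewhere allophone [t].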